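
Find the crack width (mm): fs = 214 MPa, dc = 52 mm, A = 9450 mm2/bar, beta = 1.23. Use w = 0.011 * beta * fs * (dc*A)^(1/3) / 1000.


w = 0.011 * beta * fs * (dc * A)^(1/3) / 1000
= 0.011 * 1.23 * 214 * (52 * 9450)^(1/3) / 1000
= 0.228 mm

0.228


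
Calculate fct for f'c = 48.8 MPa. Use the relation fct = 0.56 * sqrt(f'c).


fct = 0.56 * sqrt(48.8)
= 0.56 * 6.986
= 3.912 MPa

3.912


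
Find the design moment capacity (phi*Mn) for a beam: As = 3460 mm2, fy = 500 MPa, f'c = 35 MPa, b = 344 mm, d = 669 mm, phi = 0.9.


a = As * fy / (0.85 * f'c * b)
= 3460 * 500 / (0.85 * 35 * 344)
= 169.0444 mm
Mn = As * fy * (d - a/2) / 10^6
= 1011.1466 kN-m
phi*Mn = 0.9 * 1011.1466 = 910.03 kN-m

910.03


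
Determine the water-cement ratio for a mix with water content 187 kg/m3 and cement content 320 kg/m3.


w/c = water / cement
w/c = 187 / 320 = 0.584

0.584


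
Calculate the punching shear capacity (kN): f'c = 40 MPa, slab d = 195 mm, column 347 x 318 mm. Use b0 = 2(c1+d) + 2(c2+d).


b0 = 2*(347 + 195) + 2*(318 + 195) = 2110 mm
Vc = 0.33 * sqrt(40) * 2110 * 195 / 1000
= 858.74 kN

858.74


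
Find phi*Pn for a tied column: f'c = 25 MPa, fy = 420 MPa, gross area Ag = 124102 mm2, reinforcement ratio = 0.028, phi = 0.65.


Ast = rho * Ag = 0.028 * 124102 = 3474.856 mm2
phi*Pn = 0.65 * 0.80 * (0.85 * 25 * (124102 - 3474.856) + 420 * 3474.856) / 1000
= 2091.84 kN

2091.84


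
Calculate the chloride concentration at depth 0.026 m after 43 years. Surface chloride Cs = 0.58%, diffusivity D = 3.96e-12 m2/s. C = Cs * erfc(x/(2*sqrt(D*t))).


t_seconds = 43 * 365.25 * 24 * 3600 = 1356976800.0 s
arg = 0.026 / (2 * sqrt(3.96e-12 * 1356976800.0))
= 0.1773
erfc(0.1773) = 0.802
C = 0.58 * 0.802 = 0.4651%

0.4651


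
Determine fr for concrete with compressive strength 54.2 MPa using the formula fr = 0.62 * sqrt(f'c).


fr = 0.62 * sqrt(54.2)
= 4.564 MPa

4.564


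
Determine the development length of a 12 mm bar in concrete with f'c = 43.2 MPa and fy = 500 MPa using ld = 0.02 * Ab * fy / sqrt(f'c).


Ab = pi * 12^2 / 4 = 113.097 mm2
ld = 0.02 * 113.097 * 500 / sqrt(43.2)
= 172.1 mm

172.1


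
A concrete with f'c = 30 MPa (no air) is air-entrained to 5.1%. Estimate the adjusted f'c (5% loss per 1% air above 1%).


Strength loss = (5.1 - 1) * 5 = 20.5%
f'c = 30 * (1 - 20.5/100)
= 23.85 MPa

23.85


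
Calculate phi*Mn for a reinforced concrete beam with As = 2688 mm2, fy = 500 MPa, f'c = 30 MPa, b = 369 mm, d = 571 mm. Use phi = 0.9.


a = As * fy / (0.85 * f'c * b)
= 2688 * 500 / (0.85 * 30 * 369)
= 142.8344 mm
Mn = As * fy * (d - a/2) / 10^6
= 671.4393 kN-m
phi*Mn = 0.9 * 671.4393 = 604.3 kN-m

604.3


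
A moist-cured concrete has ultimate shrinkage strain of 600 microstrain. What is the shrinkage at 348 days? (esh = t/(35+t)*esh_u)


esh(348) = 348 / (35 + 348) * 600
= 348 / 383 * 600
= 545.2 microstrain

545.2


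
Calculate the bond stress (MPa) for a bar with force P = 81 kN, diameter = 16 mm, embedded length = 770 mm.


u = P / (pi * db * ld)
= 81 * 1000 / (pi * 16 * 770)
= 2.093 MPa

2.093


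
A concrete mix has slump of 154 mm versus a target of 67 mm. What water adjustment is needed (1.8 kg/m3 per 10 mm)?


Difference = 67 - 154 = -87 mm
Water adjustment = -87 * 1.8 / 10 = -15.7 kg/m3

-15.7


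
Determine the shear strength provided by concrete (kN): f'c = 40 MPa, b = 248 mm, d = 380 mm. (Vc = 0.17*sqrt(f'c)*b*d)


Vc = 0.17 * sqrt(40) * 248 * 380 / 1000
= 101.32 kN

101.32


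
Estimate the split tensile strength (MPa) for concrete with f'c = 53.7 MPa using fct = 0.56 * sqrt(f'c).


fct = 0.56 * sqrt(53.7)
= 0.56 * 7.328
= 4.104 MPa

4.104


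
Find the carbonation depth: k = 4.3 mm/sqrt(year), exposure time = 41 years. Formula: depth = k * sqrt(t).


depth = k * sqrt(t)
= 4.3 * sqrt(41)
= 27.53 mm

27.53


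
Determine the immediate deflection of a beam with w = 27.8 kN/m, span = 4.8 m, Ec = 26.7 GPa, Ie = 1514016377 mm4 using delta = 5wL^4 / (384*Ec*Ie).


Convert: L = 4.8 m = 4800 mm, Ec = 26.7 GPa = 26700 MPa
delta = 5 * 27.8 * 4800^4 / (384 * 26700 * 1514016377)
= 4.75 mm

4.75


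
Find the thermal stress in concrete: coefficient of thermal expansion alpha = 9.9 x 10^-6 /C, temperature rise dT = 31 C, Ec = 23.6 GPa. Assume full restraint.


sigma = alpha * dT * Ec
= 9.9e-6 * 31 * 23.6 * 1000
= 7.243 MPa

7.243


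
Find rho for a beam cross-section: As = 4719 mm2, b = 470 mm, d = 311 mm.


rho = As / (b * d)
= 4719 / (470 * 311)
= 0.0323

0.0323


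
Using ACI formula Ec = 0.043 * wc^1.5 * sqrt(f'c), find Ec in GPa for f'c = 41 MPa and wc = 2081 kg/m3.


Ec = 0.043 * 2081^1.5 * sqrt(41) / 1000
= 26.14 GPa

26.14


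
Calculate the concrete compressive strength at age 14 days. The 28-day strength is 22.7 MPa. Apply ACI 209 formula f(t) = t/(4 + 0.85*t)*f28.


f(14) = 14 / (4 + 0.85 * 14) * 22.7
= 14 / 15.9 * 22.7
= 19.99 MPa

19.99


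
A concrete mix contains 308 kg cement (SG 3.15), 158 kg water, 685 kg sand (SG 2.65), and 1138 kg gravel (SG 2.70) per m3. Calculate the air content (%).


Vol cement = 308 / (3.15 * 1000) = 0.097778 m3
Vol water = 158 / 1000 = 0.158 m3
Vol sand = 685 / (2.65 * 1000) = 0.258491 m3
Vol gravel = 1138 / (2.70 * 1000) = 0.421481 m3
Total solid + water volume = 0.93575 m3
Air = (1 - 0.93575) * 100 = 6.43%

6.43


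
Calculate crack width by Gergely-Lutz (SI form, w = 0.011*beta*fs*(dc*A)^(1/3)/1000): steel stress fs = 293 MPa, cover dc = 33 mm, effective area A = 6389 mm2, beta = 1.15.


w = 0.011 * beta * fs * (dc * A)^(1/3) / 1000
= 0.011 * 1.15 * 293 * (33 * 6389)^(1/3) / 1000
= 0.221 mm

0.221


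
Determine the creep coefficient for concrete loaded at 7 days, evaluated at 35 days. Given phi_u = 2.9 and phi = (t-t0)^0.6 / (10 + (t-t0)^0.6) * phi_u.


dt = 35 - 7 = 28
phi = 28^0.6 / (10 + 28^0.6) * 2.9
= 1.232

1.232


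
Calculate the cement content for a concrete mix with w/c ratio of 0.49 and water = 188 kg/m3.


Cement = water / (w/c)
= 188 / 0.49
= 383.7 kg/m3

383.7


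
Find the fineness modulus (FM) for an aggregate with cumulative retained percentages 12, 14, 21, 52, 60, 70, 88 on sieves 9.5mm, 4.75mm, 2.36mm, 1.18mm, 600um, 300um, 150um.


FM = sum(cumulative % retained) / 100
= 317 / 100
= 3.17

3.17


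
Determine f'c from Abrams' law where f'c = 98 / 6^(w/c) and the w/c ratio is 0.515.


f'c = 98 / 6^0.515
= 98 / 2.516
= 38.95 MPa

38.95


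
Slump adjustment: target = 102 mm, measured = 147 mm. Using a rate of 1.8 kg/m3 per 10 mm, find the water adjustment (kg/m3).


Difference = 102 - 147 = -45 mm
Water adjustment = -45 * 1.8 / 10 = -8.1 kg/m3

-8.1


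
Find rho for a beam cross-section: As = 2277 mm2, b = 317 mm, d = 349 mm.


rho = As / (b * d)
= 2277 / (317 * 349)
= 0.0206

0.0206


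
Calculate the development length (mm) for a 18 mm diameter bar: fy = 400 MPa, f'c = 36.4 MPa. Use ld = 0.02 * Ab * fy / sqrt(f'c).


Ab = pi * 18^2 / 4 = 254.469 mm2
ld = 0.02 * 254.469 * 400 / sqrt(36.4)
= 337.4 mm

337.4


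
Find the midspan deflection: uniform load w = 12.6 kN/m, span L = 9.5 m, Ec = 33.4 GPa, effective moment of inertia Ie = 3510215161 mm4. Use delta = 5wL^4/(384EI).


Convert: L = 9.5 m = 9500 mm, Ec = 33.4 GPa = 33400 MPa
delta = 5 * 12.6 * 9500^4 / (384 * 33400 * 3510215161)
= 11.4 mm

11.4


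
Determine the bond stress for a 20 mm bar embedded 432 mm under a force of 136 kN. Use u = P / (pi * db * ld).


u = P / (pi * db * ld)
= 136 * 1000 / (pi * 20 * 432)
= 5.01 MPa

5.01


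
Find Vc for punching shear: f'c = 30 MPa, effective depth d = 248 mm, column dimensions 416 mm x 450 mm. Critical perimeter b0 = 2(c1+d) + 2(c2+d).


b0 = 2*(416 + 248) + 2*(450 + 248) = 2724 mm
Vc = 0.33 * sqrt(30) * 2724 * 248 / 1000
= 1221.05 kN

1221.05


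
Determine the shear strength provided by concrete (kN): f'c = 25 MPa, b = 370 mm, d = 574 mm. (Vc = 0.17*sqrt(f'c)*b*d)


Vc = 0.17 * sqrt(25) * 370 * 574 / 1000
= 180.52 kN

180.52


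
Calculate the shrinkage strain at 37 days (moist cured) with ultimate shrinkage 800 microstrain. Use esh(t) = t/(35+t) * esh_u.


esh(37) = 37 / (35 + 37) * 800
= 37 / 72 * 800
= 411.1 microstrain

411.1


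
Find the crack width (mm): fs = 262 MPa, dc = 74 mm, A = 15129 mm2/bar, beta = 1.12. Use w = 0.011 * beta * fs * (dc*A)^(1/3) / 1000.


w = 0.011 * beta * fs * (dc * A)^(1/3) / 1000
= 0.011 * 1.12 * 262 * (74 * 15129)^(1/3) / 1000
= 0.335 mm

0.335


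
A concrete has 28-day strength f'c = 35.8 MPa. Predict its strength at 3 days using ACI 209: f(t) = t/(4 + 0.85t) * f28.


f(3) = 3 / (4 + 0.85 * 3) * 35.8
= 3 / 6.55 * 35.8
= 16.4 MPa

16.4


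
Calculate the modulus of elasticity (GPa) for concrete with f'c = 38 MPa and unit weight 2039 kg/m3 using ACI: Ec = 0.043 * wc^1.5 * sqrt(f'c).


Ec = 0.043 * 2039^1.5 * sqrt(38) / 1000
= 24.41 GPa

24.41


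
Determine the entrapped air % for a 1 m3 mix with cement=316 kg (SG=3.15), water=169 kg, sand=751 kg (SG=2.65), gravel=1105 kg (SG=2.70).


Vol cement = 316 / (3.15 * 1000) = 0.100317 m3
Vol water = 169 / 1000 = 0.169 m3
Vol sand = 751 / (2.65 * 1000) = 0.283396 m3
Vol gravel = 1105 / (2.70 * 1000) = 0.409259 m3
Total solid + water volume = 0.961973 m3
Air = (1 - 0.961973) * 100 = 3.8%

3.8


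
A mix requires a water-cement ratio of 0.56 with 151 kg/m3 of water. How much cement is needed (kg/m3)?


Cement = water / (w/c)
= 151 / 0.56
= 269.6 kg/m3

269.6


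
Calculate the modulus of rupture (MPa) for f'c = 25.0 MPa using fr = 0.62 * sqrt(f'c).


fr = 0.62 * sqrt(25.0)
= 3.1 MPa

3.1


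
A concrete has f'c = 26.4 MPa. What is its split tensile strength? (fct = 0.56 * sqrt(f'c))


fct = 0.56 * sqrt(26.4)
= 0.56 * 5.138
= 2.877 MPa

2.877


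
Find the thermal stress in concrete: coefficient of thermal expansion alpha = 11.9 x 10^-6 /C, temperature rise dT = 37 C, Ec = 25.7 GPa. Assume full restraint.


sigma = alpha * dT * Ec
= 11.9e-6 * 37 * 25.7 * 1000
= 11.316 MPa

11.316


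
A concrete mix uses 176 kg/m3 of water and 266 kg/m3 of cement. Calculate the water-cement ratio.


w/c = water / cement
w/c = 176 / 266 = 0.662

0.662


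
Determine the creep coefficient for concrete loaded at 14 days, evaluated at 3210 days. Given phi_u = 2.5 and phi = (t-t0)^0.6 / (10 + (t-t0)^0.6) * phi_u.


dt = 3210 - 14 = 3196
phi = 3196^0.6 / (10 + 3196^0.6) * 2.5
= 2.317

2.317


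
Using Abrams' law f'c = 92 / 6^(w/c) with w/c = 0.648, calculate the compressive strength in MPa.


f'c = 92 / 6^0.648
= 92 / 3.193
= 28.81 MPa

28.81


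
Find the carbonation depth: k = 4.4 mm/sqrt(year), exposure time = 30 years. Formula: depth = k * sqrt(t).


depth = k * sqrt(t)
= 4.4 * sqrt(30)
= 24.1 mm

24.1


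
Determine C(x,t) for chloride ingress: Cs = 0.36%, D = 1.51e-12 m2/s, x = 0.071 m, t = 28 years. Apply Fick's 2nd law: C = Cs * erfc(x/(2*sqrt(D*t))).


t_seconds = 28 * 365.25 * 24 * 3600 = 883612800.0 s
arg = 0.071 / (2 * sqrt(1.51e-12 * 883612800.0))
= 0.9719
erfc(0.9719) = 0.1693
C = 0.36 * 0.1693 = 0.061%

0.061


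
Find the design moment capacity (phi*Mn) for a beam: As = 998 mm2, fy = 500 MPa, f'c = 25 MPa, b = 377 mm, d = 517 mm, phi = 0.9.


a = As * fy / (0.85 * f'c * b)
= 998 * 500 / (0.85 * 25 * 377)
= 62.2874 mm
Mn = As * fy * (d - a/2) / 10^6
= 242.4423 kN-m
phi*Mn = 0.9 * 242.4423 = 218.2 kN-m

218.2


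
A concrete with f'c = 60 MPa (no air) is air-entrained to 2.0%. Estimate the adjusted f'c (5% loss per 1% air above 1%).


Strength loss = (2.0 - 1) * 5 = 5.0%
f'c = 60 * (1 - 5.0/100)
= 57.0 MPa

57.0


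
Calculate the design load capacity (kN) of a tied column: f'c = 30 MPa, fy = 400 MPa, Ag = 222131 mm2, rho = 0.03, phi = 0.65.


Ast = rho * Ag = 0.03 * 222131 = 6663.93 mm2
phi*Pn = 0.65 * 0.80 * (0.85 * 30 * (222131 - 6663.93) + 400 * 6663.93) / 1000
= 4243.19 kN

4243.19


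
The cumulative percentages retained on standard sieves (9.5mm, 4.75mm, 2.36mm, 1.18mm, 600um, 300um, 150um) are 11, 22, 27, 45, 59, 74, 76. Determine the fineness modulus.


FM = sum(cumulative % retained) / 100
= 314 / 100
= 3.14

3.14


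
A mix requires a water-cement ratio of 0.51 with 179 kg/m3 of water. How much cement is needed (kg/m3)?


Cement = water / (w/c)
= 179 / 0.51
= 351.0 kg/m3

351.0


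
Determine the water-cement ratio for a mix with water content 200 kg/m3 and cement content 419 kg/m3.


w/c = water / cement
w/c = 200 / 419 = 0.477

0.477


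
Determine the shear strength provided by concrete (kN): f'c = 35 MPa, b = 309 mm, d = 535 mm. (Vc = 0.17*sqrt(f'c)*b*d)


Vc = 0.17 * sqrt(35) * 309 * 535 / 1000
= 166.26 kN

166.26


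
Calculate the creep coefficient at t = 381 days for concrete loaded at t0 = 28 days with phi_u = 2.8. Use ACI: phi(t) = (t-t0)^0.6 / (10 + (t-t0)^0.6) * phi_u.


dt = 381 - 28 = 353
phi = 353^0.6 / (10 + 353^0.6) * 2.8
= 2.16

2.16


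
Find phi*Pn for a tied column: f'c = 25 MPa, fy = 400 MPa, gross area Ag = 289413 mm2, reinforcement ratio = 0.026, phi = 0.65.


Ast = rho * Ag = 0.026 * 289413 = 7524.738 mm2
phi*Pn = 0.65 * 0.80 * (0.85 * 25 * (289413 - 7524.738) + 400 * 7524.738) / 1000
= 4680.01 kN

4680.01


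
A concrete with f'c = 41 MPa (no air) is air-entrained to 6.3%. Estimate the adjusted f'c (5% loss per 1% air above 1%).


Strength loss = (6.3 - 1) * 5 = 26.5%
f'c = 41 * (1 - 26.5/100)
= 30.13 MPa

30.13


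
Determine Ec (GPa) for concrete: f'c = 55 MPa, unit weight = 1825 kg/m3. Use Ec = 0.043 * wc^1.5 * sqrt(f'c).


Ec = 0.043 * 1825^1.5 * sqrt(55) / 1000
= 24.86 GPa

24.86


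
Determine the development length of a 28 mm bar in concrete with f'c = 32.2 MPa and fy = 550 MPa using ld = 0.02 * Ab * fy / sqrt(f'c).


Ab = pi * 28^2 / 4 = 615.752 mm2
ld = 0.02 * 615.752 * 550 / sqrt(32.2)
= 1193.6 mm

1193.6


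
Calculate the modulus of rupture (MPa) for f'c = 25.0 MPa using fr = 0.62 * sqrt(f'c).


fr = 0.62 * sqrt(25.0)
= 3.1 MPa

3.1


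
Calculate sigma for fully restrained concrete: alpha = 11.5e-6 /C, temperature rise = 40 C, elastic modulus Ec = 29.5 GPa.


sigma = alpha * dT * Ec
= 11.5e-6 * 40 * 29.5 * 1000
= 13.57 MPa

13.57


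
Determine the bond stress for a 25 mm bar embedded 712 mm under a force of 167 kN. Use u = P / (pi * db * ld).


u = P / (pi * db * ld)
= 167 * 1000 / (pi * 25 * 712)
= 2.986 MPa

2.986


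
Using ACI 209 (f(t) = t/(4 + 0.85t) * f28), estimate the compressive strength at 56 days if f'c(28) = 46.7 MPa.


f(56) = 56 / (4 + 0.85 * 56) * 46.7
= 56 / 51.6 * 46.7
= 50.68 MPa

50.68


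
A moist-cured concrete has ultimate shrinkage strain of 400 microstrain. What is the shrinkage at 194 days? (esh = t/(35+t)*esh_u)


esh(194) = 194 / (35 + 194) * 400
= 194 / 229 * 400
= 338.9 microstrain

338.9


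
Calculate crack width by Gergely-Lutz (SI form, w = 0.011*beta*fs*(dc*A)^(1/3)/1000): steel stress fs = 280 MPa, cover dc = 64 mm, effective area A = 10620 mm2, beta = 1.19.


w = 0.011 * beta * fs * (dc * A)^(1/3) / 1000
= 0.011 * 1.19 * 280 * (64 * 10620)^(1/3) / 1000
= 0.322 mm

0.322


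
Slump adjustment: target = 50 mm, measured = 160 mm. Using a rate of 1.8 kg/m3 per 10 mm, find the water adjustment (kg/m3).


Difference = 50 - 160 = -110 mm
Water adjustment = -110 * 1.8 / 10 = -19.8 kg/m3

-19.8


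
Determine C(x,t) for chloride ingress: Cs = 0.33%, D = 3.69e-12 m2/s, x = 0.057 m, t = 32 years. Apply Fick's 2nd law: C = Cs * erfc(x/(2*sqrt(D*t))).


t_seconds = 32 * 365.25 * 24 * 3600 = 1009843200.0 s
arg = 0.057 / (2 * sqrt(3.69e-12 * 1009843200.0))
= 0.4669
erfc(0.4669) = 0.5091
C = 0.33 * 0.5091 = 0.168%

0.168


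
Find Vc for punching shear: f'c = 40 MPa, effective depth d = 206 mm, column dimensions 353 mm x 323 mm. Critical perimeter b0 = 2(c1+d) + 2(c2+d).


b0 = 2*(353 + 206) + 2*(323 + 206) = 2176 mm
Vc = 0.33 * sqrt(40) * 2176 * 206 / 1000
= 935.56 kN

935.56


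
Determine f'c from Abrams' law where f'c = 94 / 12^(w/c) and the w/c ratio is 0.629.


f'c = 94 / 12^0.629
= 94 / 4.773
= 19.69 MPa

19.69


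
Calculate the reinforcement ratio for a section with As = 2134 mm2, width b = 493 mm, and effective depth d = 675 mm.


rho = As / (b * d)
= 2134 / (493 * 675)
= 0.0064

0.0064


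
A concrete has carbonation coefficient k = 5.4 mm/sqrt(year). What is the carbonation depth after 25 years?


depth = k * sqrt(t)
= 5.4 * sqrt(25)
= 27.0 mm

27.0


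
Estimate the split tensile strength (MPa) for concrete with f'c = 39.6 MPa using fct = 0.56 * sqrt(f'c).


fct = 0.56 * sqrt(39.6)
= 0.56 * 6.293
= 3.524 MPa

3.524


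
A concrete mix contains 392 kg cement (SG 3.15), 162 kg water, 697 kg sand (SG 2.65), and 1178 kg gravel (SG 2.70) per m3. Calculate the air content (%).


Vol cement = 392 / (3.15 * 1000) = 0.124444 m3
Vol water = 162 / 1000 = 0.162 m3
Vol sand = 697 / (2.65 * 1000) = 0.263019 m3
Vol gravel = 1178 / (2.70 * 1000) = 0.436296 m3
Total solid + water volume = 0.98576 m3
Air = (1 - 0.98576) * 100 = 1.42%

1.42


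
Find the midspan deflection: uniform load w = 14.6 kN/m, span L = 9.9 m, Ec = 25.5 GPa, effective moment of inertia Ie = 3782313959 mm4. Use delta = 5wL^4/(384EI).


Convert: L = 9.9 m = 9900 mm, Ec = 25.5 GPa = 25500 MPa
delta = 5 * 14.6 * 9900^4 / (384 * 25500 * 3782313959)
= 18.93 mm

18.93


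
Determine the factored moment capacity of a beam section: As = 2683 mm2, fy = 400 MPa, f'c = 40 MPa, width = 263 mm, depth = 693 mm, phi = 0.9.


a = As * fy / (0.85 * f'c * b)
= 2683 * 400 / (0.85 * 40 * 263)
= 120.0179 mm
Mn = As * fy * (d - a/2) / 10^6
= 679.326 kN-m
phi*Mn = 0.9 * 679.326 = 611.39 kN-m

611.39


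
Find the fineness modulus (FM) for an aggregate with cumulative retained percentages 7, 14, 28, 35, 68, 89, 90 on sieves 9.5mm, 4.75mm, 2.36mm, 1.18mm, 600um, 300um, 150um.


FM = sum(cumulative % retained) / 100
= 331 / 100
= 3.31

3.31


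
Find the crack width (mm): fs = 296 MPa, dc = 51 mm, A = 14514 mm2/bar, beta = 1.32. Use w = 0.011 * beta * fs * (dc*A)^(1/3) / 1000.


w = 0.011 * beta * fs * (dc * A)^(1/3) / 1000
= 0.011 * 1.32 * 296 * (51 * 14514)^(1/3) / 1000
= 0.389 mm

0.389


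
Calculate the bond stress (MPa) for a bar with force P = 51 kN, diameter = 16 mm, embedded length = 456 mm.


u = P / (pi * db * ld)
= 51 * 1000 / (pi * 16 * 456)
= 2.225 MPa

2.225


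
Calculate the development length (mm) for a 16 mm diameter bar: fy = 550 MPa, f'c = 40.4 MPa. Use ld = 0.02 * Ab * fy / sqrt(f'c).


Ab = pi * 16^2 / 4 = 201.062 mm2
ld = 0.02 * 201.062 * 550 / sqrt(40.4)
= 348.0 mm

348.0


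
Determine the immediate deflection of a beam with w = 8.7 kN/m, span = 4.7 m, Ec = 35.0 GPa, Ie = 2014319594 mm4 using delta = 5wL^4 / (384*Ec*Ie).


Convert: L = 4.7 m = 4700 mm, Ec = 35.0 GPa = 35000 MPa
delta = 5 * 8.7 * 4700^4 / (384 * 35000 * 2014319594)
= 0.78 mm

0.78


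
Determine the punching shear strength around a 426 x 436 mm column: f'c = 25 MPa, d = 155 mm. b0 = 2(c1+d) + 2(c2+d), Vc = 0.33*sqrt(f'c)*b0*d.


b0 = 2*(426 + 155) + 2*(436 + 155) = 2344 mm
Vc = 0.33 * sqrt(25) * 2344 * 155 / 1000
= 599.48 kN

599.48


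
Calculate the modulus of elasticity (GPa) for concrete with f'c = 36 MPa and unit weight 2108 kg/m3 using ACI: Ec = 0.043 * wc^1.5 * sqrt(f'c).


Ec = 0.043 * 2108^1.5 * sqrt(36) / 1000
= 24.97 GPa

24.97


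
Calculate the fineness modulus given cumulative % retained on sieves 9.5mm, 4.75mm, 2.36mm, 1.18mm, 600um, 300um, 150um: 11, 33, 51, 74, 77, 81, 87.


FM = sum(cumulative % retained) / 100
= 414 / 100
= 4.14

4.14


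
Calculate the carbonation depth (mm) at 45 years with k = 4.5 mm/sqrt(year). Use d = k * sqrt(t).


depth = k * sqrt(t)
= 4.5 * sqrt(45)
= 30.19 mm

30.19


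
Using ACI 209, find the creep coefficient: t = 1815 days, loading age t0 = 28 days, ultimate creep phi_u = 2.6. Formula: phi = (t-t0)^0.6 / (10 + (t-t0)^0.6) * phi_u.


dt = 1815 - 28 = 1787
phi = 1787^0.6 / (10 + 1787^0.6) * 2.6
= 2.338

2.338


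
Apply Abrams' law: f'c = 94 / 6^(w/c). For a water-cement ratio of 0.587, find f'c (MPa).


f'c = 94 / 6^0.587
= 94 / 2.863
= 32.84 MPa

32.84


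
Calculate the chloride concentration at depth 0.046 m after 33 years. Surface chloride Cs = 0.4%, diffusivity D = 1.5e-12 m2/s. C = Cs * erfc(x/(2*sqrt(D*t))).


t_seconds = 33 * 365.25 * 24 * 3600 = 1041400800.0 s
arg = 0.046 / (2 * sqrt(1.5e-12 * 1041400800.0))
= 0.5819
erfc(0.5819) = 0.4105
C = 0.4 * 0.4105 = 0.1642%

0.1642


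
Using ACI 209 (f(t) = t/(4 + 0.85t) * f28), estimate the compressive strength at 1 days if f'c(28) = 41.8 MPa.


f(1) = 1 / (4 + 0.85 * 1) * 41.8
= 1 / 4.85 * 41.8
= 8.62 MPa

8.62


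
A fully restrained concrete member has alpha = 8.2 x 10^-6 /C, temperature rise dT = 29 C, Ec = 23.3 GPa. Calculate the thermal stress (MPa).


sigma = alpha * dT * Ec
= 8.2e-6 * 29 * 23.3 * 1000
= 5.541 MPa

5.541


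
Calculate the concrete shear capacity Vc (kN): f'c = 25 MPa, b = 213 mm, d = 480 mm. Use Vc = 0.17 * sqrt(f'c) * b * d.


Vc = 0.17 * sqrt(25) * 213 * 480 / 1000
= 86.9 kN

86.9


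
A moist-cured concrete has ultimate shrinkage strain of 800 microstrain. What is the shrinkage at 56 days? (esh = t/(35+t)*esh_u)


esh(56) = 56 / (35 + 56) * 800
= 56 / 91 * 800
= 492.3 microstrain

492.3


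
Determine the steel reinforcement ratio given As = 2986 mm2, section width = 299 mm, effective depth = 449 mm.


rho = As / (b * d)
= 2986 / (299 * 449)
= 0.0222

0.0222


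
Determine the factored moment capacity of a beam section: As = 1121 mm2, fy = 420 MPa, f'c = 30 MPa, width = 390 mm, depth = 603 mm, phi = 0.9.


a = As * fy / (0.85 * f'c * b)
= 1121 * 420 / (0.85 * 30 * 390)
= 47.3424 mm
Mn = As * fy * (d - a/2) / 10^6
= 272.7596 kN-m
phi*Mn = 0.9 * 272.7596 = 245.48 kN-m

245.48


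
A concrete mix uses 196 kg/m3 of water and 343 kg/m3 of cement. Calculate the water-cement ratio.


w/c = water / cement
w/c = 196 / 343 = 0.571

0.571


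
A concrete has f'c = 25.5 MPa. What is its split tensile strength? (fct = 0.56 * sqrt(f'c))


fct = 0.56 * sqrt(25.5)
= 0.56 * 5.05
= 2.828 MPa

2.828


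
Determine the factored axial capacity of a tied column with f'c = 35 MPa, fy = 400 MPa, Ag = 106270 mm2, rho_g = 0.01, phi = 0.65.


Ast = rho * Ag = 0.01 * 106270 = 1062.7 mm2
phi*Pn = 0.65 * 0.80 * (0.85 * 35 * (106270 - 1062.7) + 400 * 1062.7) / 1000
= 1848.6 kN

1848.6


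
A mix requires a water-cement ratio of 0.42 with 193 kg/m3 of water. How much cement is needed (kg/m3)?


Cement = water / (w/c)
= 193 / 0.42
= 459.5 kg/m3

459.5


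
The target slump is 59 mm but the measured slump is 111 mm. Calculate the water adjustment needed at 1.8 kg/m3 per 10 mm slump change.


Difference = 59 - 111 = -52 mm
Water adjustment = -52 * 1.8 / 10 = -9.4 kg/m3

-9.4


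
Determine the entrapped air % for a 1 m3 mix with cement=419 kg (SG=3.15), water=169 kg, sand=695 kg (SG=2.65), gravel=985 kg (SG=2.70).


Vol cement = 419 / (3.15 * 1000) = 0.133016 m3
Vol water = 169 / 1000 = 0.169 m3
Vol sand = 695 / (2.65 * 1000) = 0.262264 m3
Vol gravel = 985 / (2.70 * 1000) = 0.364815 m3
Total solid + water volume = 0.929095 m3
Air = (1 - 0.929095) * 100 = 7.09%

7.09


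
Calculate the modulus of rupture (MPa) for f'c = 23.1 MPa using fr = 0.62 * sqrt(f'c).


fr = 0.62 * sqrt(23.1)
= 2.98 MPa

2.98


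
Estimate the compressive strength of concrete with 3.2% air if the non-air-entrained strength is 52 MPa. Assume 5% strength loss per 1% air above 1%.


Strength loss = (3.2 - 1) * 5 = 11.0%
f'c = 52 * (1 - 11.0/100)
= 46.28 MPa

46.28


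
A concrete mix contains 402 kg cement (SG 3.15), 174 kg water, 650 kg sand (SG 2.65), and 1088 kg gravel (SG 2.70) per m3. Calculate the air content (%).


Vol cement = 402 / (3.15 * 1000) = 0.127619 m3
Vol water = 174 / 1000 = 0.174 m3
Vol sand = 650 / (2.65 * 1000) = 0.245283 m3
Vol gravel = 1088 / (2.70 * 1000) = 0.402963 m3
Total solid + water volume = 0.949865 m3
Air = (1 - 0.949865) * 100 = 5.01%

5.01


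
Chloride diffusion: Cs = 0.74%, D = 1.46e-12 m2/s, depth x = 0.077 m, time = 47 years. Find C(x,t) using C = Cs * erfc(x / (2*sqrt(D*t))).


t_seconds = 47 * 365.25 * 24 * 3600 = 1483207200.0 s
arg = 0.077 / (2 * sqrt(1.46e-12 * 1483207200.0))
= 0.8273
erfc(0.8273) = 0.242
C = 0.74 * 0.242 = 0.1791%

0.1791


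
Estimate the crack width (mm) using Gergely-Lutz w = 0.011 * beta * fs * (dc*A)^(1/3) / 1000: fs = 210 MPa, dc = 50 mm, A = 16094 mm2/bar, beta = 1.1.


w = 0.011 * beta * fs * (dc * A)^(1/3) / 1000
= 0.011 * 1.1 * 210 * (50 * 16094)^(1/3) / 1000
= 0.236 mm

0.236


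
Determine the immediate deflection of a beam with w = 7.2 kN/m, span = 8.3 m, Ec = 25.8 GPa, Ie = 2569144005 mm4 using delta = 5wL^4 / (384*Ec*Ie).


Convert: L = 8.3 m = 8300 mm, Ec = 25.8 GPa = 25800 MPa
delta = 5 * 7.2 * 8300^4 / (384 * 25800 * 2569144005)
= 6.71 mm

6.71


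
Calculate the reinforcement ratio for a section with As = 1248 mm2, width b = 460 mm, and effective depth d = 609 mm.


rho = As / (b * d)
= 1248 / (460 * 609)
= 0.0045

0.0045


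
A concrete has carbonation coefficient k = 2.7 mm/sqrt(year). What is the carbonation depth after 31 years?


depth = k * sqrt(t)
= 2.7 * sqrt(31)
= 15.03 mm

15.03


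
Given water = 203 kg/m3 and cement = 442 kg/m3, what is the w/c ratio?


w/c = water / cement
w/c = 203 / 442 = 0.459

0.459


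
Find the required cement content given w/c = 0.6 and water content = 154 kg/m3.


Cement = water / (w/c)
= 154 / 0.6
= 256.7 kg/m3

256.7


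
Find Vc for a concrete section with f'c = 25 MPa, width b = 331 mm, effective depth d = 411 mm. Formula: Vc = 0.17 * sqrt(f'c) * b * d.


Vc = 0.17 * sqrt(25) * 331 * 411 / 1000
= 115.63 kN

115.63


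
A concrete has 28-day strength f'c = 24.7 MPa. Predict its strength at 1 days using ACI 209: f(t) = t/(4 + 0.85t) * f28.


f(1) = 1 / (4 + 0.85 * 1) * 24.7
= 1 / 4.85 * 24.7
= 5.09 MPa

5.09


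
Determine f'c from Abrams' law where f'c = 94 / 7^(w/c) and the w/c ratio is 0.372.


f'c = 94 / 7^0.372
= 94 / 2.062
= 45.58 MPa

45.58


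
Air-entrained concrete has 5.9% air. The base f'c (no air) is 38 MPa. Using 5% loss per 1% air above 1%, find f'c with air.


Strength loss = (5.9 - 1) * 5 = 24.5%
f'c = 38 * (1 - 24.5/100)
= 28.69 MPa

28.69


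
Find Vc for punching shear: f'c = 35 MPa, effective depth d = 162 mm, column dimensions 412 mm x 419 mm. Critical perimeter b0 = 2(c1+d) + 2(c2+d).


b0 = 2*(412 + 162) + 2*(419 + 162) = 2310 mm
Vc = 0.33 * sqrt(35) * 2310 * 162 / 1000
= 730.59 kN

730.59


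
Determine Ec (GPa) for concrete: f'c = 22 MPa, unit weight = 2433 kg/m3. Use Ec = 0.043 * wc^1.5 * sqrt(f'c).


Ec = 0.043 * 2433^1.5 * sqrt(22) / 1000
= 24.2 GPa

24.2


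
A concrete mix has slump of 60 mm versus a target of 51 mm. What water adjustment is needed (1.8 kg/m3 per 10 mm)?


Difference = 51 - 60 = -9 mm
Water adjustment = -9 * 1.8 / 10 = -1.6 kg/m3

-1.6


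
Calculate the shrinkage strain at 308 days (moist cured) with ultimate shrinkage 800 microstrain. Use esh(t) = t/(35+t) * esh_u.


esh(308) = 308 / (35 + 308) * 800
= 308 / 343 * 800
= 718.4 microstrain

718.4


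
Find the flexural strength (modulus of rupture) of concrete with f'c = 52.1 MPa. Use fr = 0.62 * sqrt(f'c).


fr = 0.62 * sqrt(52.1)
= 4.475 MPa

4.475


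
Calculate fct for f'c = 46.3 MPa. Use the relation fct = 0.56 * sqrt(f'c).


fct = 0.56 * sqrt(46.3)
= 0.56 * 6.804
= 3.81 MPa

3.81


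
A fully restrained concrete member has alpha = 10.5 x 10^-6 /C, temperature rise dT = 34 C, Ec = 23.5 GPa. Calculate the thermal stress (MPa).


sigma = alpha * dT * Ec
= 10.5e-6 * 34 * 23.5 * 1000
= 8.389 MPa

8.389


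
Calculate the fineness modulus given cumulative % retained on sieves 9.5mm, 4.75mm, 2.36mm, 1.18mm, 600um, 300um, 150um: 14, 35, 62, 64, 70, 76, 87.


FM = sum(cumulative % retained) / 100
= 408 / 100
= 4.08

4.08


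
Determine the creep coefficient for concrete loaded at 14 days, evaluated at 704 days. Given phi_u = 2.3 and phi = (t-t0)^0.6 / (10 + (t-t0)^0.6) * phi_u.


dt = 704 - 14 = 690
phi = 690^0.6 / (10 + 690^0.6) * 2.3
= 1.92

1.92


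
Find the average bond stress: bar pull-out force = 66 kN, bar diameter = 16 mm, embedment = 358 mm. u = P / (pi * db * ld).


u = P / (pi * db * ld)
= 66 * 1000 / (pi * 16 * 358)
= 3.668 MPa

3.668


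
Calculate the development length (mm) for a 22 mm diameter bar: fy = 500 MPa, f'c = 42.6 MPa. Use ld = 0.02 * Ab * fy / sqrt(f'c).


Ab = pi * 22^2 / 4 = 380.133 mm2
ld = 0.02 * 380.133 * 500 / sqrt(42.6)
= 582.4 mm

582.4


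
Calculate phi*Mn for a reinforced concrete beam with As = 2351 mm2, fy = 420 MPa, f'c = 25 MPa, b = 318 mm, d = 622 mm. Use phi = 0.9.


a = As * fy / (0.85 * f'c * b)
= 2351 * 420 / (0.85 * 25 * 318)
= 146.1221 mm
Mn = As * fy * (d - a/2) / 10^6
= 542.0333 kN-m
phi*Mn = 0.9 * 542.0333 = 487.83 kN-m

487.83


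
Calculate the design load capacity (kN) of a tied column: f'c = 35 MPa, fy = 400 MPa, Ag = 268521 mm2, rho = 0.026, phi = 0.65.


Ast = rho * Ag = 0.026 * 268521 = 6981.546 mm2
phi*Pn = 0.65 * 0.80 * (0.85 * 35 * (268521 - 6981.546) + 400 * 6981.546) / 1000
= 5498.18 kN

5498.18


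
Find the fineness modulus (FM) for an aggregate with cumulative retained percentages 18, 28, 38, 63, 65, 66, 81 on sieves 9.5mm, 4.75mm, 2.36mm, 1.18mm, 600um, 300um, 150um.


FM = sum(cumulative % retained) / 100
= 359 / 100
= 3.59

3.59


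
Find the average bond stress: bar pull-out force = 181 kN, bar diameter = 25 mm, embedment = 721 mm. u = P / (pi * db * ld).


u = P / (pi * db * ld)
= 181 * 1000 / (pi * 25 * 721)
= 3.196 MPa

3.196


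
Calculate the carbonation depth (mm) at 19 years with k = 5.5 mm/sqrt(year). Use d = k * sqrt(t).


depth = k * sqrt(t)
= 5.5 * sqrt(19)
= 23.97 mm

23.97


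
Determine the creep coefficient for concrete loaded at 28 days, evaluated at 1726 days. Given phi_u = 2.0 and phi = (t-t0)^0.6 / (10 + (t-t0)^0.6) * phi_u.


dt = 1726 - 28 = 1698
phi = 1698^0.6 / (10 + 1698^0.6) * 2.0
= 1.793

1.793


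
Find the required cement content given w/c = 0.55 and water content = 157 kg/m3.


Cement = water / (w/c)
= 157 / 0.55
= 285.5 kg/m3

285.5


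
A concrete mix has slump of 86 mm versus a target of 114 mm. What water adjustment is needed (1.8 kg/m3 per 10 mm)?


Difference = 114 - 86 = 28 mm
Water adjustment = 28 * 1.8 / 10 = 5.0 kg/m3

5.0


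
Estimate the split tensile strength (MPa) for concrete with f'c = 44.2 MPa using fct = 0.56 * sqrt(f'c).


fct = 0.56 * sqrt(44.2)
= 0.56 * 6.648
= 3.723 MPa

3.723


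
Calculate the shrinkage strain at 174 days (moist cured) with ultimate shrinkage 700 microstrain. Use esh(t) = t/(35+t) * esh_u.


esh(174) = 174 / (35 + 174) * 700
= 174 / 209 * 700
= 582.8 microstrain

582.8


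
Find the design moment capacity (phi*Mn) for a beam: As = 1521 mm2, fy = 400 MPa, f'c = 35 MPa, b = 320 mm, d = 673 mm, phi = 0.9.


a = As * fy / (0.85 * f'c * b)
= 1521 * 400 / (0.85 * 35 * 320)
= 63.9076 mm
Mn = As * fy * (d - a/2) / 10^6
= 390.0125 kN-m
phi*Mn = 0.9 * 390.0125 = 351.01 kN-m

351.01


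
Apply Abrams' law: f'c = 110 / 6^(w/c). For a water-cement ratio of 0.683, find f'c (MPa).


f'c = 110 / 6^0.683
= 110 / 3.4
= 32.35 MPa

32.35


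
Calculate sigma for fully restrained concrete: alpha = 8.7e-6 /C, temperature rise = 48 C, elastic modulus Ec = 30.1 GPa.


sigma = alpha * dT * Ec
= 8.7e-6 * 48 * 30.1 * 1000
= 12.57 MPa

12.57


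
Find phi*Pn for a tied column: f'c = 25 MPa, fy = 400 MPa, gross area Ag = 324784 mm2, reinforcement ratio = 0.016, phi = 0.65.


Ast = rho * Ag = 0.016 * 324784 = 5196.544 mm2
phi*Pn = 0.65 * 0.80 * (0.85 * 25 * (324784 - 5196.544) + 400 * 5196.544) / 1000
= 4612.32 kN

4612.32


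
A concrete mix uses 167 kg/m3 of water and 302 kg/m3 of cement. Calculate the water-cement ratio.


w/c = water / cement
w/c = 167 / 302 = 0.553

0.553


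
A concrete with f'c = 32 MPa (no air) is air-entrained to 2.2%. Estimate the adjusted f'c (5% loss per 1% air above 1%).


Strength loss = (2.2 - 1) * 5 = 6.0%
f'c = 32 * (1 - 6.0/100)
= 30.08 MPa

30.08


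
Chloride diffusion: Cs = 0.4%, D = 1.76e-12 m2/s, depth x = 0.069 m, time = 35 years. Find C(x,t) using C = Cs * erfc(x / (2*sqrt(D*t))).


t_seconds = 35 * 365.25 * 24 * 3600 = 1104516000.0 s
arg = 0.069 / (2 * sqrt(1.76e-12 * 1104516000.0))
= 0.7825
erfc(0.7825) = 0.2685
C = 0.4 * 0.2685 = 0.1074%

0.1074


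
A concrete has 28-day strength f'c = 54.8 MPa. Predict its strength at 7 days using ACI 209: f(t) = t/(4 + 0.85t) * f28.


f(7) = 7 / (4 + 0.85 * 7) * 54.8
= 7 / 9.95 * 54.8
= 38.55 MPa

38.55


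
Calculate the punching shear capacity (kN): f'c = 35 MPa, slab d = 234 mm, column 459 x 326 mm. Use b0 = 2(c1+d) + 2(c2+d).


b0 = 2*(459 + 234) + 2*(326 + 234) = 2506 mm
Vc = 0.33 * sqrt(35) * 2506 * 234 / 1000
= 1144.84 kN

1144.84


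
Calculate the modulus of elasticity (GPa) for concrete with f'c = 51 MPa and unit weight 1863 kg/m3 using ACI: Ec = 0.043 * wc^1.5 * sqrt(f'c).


Ec = 0.043 * 1863^1.5 * sqrt(51) / 1000
= 24.69 GPa

24.69


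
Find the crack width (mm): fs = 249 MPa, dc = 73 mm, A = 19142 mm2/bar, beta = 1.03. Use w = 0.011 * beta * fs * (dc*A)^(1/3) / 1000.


w = 0.011 * beta * fs * (dc * A)^(1/3) / 1000
= 0.011 * 1.03 * 249 * (73 * 19142)^(1/3) / 1000
= 0.315 mm

0.315


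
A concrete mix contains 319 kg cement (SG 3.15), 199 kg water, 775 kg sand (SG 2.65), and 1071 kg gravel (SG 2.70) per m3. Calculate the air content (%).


Vol cement = 319 / (3.15 * 1000) = 0.10127 m3
Vol water = 199 / 1000 = 0.199 m3
Vol sand = 775 / (2.65 * 1000) = 0.292453 m3
Vol gravel = 1071 / (2.70 * 1000) = 0.396667 m3
Total solid + water volume = 0.989389 m3
Air = (1 - 0.989389) * 100 = 1.06%

1.06


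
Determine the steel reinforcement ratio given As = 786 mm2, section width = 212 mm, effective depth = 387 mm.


rho = As / (b * d)
= 786 / (212 * 387)
= 0.0096

0.0096


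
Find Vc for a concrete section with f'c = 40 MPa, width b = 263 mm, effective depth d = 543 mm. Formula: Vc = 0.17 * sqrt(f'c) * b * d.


Vc = 0.17 * sqrt(40) * 263 * 543 / 1000
= 153.54 kN

153.54


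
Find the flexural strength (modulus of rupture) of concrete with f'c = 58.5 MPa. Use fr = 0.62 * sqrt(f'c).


fr = 0.62 * sqrt(58.5)
= 4.742 MPa

4.742


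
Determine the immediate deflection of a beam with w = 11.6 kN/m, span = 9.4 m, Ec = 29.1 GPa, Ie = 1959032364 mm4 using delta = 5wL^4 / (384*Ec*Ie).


Convert: L = 9.4 m = 9400 mm, Ec = 29.1 GPa = 29100 MPa
delta = 5 * 11.6 * 9400^4 / (384 * 29100 * 1959032364)
= 20.69 mm

20.69


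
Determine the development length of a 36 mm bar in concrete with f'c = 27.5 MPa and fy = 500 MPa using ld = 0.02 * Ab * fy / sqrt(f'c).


Ab = pi * 36^2 / 4 = 1017.876 mm2
ld = 0.02 * 1017.876 * 500 / sqrt(27.5)
= 1941.0 mm

1941.0


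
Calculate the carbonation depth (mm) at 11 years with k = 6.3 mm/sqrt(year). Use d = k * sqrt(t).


depth = k * sqrt(t)
= 6.3 * sqrt(11)
= 20.89 mm

20.89


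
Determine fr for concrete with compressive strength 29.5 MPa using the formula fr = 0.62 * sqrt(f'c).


fr = 0.62 * sqrt(29.5)
= 3.367 MPa

3.367


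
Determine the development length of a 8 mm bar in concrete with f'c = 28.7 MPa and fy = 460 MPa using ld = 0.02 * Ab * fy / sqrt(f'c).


Ab = pi * 8^2 / 4 = 50.265 mm2
ld = 0.02 * 50.265 * 460 / sqrt(28.7)
= 86.3 mm

86.3


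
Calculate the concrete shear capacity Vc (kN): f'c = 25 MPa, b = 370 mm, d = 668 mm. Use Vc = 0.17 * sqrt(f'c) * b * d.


Vc = 0.17 * sqrt(25) * 370 * 668 / 1000
= 210.09 kN

210.09


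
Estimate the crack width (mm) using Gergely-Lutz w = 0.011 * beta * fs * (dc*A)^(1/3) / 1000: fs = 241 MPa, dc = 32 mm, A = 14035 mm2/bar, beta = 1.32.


w = 0.011 * beta * fs * (dc * A)^(1/3) / 1000
= 0.011 * 1.32 * 241 * (32 * 14035)^(1/3) / 1000
= 0.268 mm

0.268


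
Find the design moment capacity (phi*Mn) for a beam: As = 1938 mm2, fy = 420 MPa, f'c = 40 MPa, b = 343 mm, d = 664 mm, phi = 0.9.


a = As * fy / (0.85 * f'c * b)
= 1938 * 420 / (0.85 * 40 * 343)
= 69.7959 mm
Mn = As * fy * (d - a/2) / 10^6
= 512.0639 kN-m
phi*Mn = 0.9 * 512.0639 = 460.86 kN-m

460.86


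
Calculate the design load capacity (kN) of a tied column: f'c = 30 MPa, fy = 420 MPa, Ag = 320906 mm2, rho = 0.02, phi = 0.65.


Ast = rho * Ag = 0.02 * 320906 = 6418.12 mm2
phi*Pn = 0.65 * 0.80 * (0.85 * 30 * (320906 - 6418.12) + 420 * 6418.12) / 1000
= 5571.83 kN

5571.83


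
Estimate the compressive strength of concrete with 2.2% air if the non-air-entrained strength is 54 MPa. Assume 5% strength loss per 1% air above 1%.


Strength loss = (2.2 - 1) * 5 = 6.0%
f'c = 54 * (1 - 6.0/100)
= 50.76 MPa

50.76


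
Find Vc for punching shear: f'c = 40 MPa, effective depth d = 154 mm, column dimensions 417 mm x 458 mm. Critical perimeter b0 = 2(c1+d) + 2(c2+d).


b0 = 2*(417 + 154) + 2*(458 + 154) = 2366 mm
Vc = 0.33 * sqrt(40) * 2366 * 154 / 1000
= 760.47 kN

760.47


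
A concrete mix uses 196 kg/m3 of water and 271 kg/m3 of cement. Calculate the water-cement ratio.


w/c = water / cement
w/c = 196 / 271 = 0.723

0.723


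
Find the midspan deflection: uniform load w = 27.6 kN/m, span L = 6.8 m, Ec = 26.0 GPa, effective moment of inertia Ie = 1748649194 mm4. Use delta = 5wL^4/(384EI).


Convert: L = 6.8 m = 6800 mm, Ec = 26.0 GPa = 26000 MPa
delta = 5 * 27.6 * 6800^4 / (384 * 26000 * 1748649194)
= 16.9 mm

16.9


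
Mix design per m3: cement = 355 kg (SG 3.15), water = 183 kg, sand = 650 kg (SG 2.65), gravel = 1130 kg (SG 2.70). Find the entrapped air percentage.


Vol cement = 355 / (3.15 * 1000) = 0.112698 m3
Vol water = 183 / 1000 = 0.183 m3
Vol sand = 650 / (2.65 * 1000) = 0.245283 m3
Vol gravel = 1130 / (2.70 * 1000) = 0.418519 m3
Total solid + water volume = 0.9595 m3
Air = (1 - 0.9595) * 100 = 4.05%

4.05


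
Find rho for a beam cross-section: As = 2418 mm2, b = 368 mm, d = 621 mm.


rho = As / (b * d)
= 2418 / (368 * 621)
= 0.0106

0.0106


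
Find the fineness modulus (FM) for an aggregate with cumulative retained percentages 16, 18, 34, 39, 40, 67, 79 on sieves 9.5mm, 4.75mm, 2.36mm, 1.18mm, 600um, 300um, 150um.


FM = sum(cumulative % retained) / 100
= 293 / 100
= 2.93

2.93


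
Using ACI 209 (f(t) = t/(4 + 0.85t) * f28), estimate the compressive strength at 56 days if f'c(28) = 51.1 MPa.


f(56) = 56 / (4 + 0.85 * 56) * 51.1
= 56 / 51.6 * 51.1
= 55.46 MPa

55.46


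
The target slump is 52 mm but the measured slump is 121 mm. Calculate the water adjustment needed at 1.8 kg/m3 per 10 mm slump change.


Difference = 52 - 121 = -69 mm
Water adjustment = -69 * 1.8 / 10 = -12.4 kg/m3

-12.4


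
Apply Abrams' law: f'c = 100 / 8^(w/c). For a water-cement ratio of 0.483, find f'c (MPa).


f'c = 100 / 8^0.483
= 100 / 2.73
= 36.63 MPa

36.63


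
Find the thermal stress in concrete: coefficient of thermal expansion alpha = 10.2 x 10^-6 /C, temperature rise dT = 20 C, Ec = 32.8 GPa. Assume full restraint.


sigma = alpha * dT * Ec
= 10.2e-6 * 20 * 32.8 * 1000
= 6.691 MPa

6.691


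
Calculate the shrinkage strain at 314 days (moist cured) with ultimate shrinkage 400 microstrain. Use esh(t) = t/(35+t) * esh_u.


esh(314) = 314 / (35 + 314) * 400
= 314 / 349 * 400
= 359.9 microstrain

359.9


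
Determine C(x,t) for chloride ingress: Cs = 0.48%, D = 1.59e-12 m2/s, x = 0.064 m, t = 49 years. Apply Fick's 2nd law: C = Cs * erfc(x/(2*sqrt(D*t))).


t_seconds = 49 * 365.25 * 24 * 3600 = 1546322400.0 s
arg = 0.064 / (2 * sqrt(1.59e-12 * 1546322400.0))
= 0.6454
erfc(0.6454) = 0.3614
C = 0.48 * 0.3614 = 0.1735%

0.1735
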